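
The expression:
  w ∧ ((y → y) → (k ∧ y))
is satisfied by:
  {w: True, y: True, k: True}


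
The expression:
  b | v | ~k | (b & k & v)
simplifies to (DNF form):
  b | v | ~k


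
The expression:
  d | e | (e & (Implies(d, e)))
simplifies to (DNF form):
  d | e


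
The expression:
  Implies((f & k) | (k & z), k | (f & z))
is always true.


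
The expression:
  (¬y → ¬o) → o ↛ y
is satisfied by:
  {o: True, y: False}


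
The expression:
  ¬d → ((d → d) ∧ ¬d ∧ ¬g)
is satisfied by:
  {d: True, g: False}
  {g: False, d: False}
  {g: True, d: True}


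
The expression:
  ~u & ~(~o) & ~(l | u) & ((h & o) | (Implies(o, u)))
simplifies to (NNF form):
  h & o & ~l & ~u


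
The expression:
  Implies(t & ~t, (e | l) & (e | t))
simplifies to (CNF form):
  True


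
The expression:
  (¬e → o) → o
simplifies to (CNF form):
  o ∨ ¬e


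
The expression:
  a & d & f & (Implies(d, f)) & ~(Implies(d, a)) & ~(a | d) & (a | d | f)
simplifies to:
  False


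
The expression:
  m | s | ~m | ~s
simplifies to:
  True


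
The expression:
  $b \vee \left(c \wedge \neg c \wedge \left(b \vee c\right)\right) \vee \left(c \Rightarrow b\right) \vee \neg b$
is always true.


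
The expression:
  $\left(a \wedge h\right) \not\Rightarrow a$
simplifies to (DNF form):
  $\text{False}$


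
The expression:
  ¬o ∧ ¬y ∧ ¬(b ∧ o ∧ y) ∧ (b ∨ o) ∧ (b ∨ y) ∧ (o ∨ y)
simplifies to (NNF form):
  False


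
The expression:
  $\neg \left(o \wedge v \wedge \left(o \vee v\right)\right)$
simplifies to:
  $\neg o \vee \neg v$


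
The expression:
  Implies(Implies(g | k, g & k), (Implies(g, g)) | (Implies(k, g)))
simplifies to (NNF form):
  True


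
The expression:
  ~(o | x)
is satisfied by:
  {x: False, o: False}


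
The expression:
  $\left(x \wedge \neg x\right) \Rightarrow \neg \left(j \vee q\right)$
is always true.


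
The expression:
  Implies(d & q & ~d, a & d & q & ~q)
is always true.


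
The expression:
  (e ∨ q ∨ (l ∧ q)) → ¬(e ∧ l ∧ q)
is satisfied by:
  {l: False, e: False, q: False}
  {q: True, l: False, e: False}
  {e: True, l: False, q: False}
  {q: True, e: True, l: False}
  {l: True, q: False, e: False}
  {q: True, l: True, e: False}
  {e: True, l: True, q: False}


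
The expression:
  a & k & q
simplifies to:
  a & k & q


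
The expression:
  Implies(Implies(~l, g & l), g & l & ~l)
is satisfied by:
  {l: False}


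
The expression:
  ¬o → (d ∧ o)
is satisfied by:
  {o: True}


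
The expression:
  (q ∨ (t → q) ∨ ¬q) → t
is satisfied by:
  {t: True}


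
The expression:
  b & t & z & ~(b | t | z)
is never true.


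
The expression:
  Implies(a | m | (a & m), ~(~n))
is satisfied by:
  {n: True, m: False, a: False}
  {n: True, a: True, m: False}
  {n: True, m: True, a: False}
  {n: True, a: True, m: True}
  {a: False, m: False, n: False}


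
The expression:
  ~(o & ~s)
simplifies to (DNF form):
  s | ~o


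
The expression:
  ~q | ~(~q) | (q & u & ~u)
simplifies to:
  True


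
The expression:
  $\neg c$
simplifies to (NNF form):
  $\neg c$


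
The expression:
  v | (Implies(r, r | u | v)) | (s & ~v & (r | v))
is always true.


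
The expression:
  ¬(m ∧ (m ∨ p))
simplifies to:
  ¬m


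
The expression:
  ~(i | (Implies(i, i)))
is never true.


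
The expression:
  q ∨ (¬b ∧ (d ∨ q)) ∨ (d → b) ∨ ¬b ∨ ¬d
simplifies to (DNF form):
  True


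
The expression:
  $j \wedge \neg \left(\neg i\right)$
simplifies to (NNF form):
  $i \wedge j$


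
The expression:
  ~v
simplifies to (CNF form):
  ~v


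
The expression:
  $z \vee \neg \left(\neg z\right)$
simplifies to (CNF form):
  $z$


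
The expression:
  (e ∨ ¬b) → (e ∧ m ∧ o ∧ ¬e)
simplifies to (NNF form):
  b ∧ ¬e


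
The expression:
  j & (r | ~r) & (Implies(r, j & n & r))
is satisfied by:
  {j: True, n: True, r: False}
  {j: True, n: False, r: False}
  {j: True, r: True, n: True}


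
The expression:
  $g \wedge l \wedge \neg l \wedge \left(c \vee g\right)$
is never true.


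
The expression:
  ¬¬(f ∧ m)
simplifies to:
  f ∧ m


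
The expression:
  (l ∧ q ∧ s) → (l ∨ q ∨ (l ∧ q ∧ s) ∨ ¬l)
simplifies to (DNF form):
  True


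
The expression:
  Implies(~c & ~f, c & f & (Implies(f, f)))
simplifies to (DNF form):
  c | f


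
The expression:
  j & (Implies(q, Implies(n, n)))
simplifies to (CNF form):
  j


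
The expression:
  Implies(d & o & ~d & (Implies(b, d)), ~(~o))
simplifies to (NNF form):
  True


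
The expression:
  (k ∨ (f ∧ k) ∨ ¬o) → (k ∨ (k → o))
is always true.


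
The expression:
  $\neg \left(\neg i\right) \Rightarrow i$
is always true.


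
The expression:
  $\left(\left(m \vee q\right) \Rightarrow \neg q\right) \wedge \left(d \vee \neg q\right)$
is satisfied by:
  {q: False}


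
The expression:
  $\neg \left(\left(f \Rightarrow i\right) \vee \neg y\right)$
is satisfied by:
  {f: True, y: True, i: False}


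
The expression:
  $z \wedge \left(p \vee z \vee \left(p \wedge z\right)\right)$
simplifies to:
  $z$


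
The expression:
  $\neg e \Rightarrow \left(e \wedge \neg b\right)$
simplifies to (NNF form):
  $e$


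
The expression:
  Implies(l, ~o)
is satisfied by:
  {l: False, o: False}
  {o: True, l: False}
  {l: True, o: False}


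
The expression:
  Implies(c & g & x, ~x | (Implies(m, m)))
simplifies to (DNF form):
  True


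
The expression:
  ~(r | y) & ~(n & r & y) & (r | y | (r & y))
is never true.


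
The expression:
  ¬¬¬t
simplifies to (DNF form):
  ¬t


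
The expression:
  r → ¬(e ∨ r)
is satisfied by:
  {r: False}


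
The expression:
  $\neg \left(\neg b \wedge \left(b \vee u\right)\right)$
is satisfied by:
  {b: True, u: False}
  {u: False, b: False}
  {u: True, b: True}


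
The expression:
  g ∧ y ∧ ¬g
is never true.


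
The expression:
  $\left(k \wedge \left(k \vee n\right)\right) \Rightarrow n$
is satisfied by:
  {n: True, k: False}
  {k: False, n: False}
  {k: True, n: True}


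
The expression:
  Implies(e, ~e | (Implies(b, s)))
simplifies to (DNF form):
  s | ~b | ~e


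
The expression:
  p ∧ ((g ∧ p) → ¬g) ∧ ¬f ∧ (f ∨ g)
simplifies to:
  False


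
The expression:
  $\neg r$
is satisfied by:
  {r: False}


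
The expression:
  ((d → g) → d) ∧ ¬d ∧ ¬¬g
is never true.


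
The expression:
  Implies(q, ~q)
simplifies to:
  ~q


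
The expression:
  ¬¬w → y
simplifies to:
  y ∨ ¬w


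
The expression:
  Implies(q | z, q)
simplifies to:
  q | ~z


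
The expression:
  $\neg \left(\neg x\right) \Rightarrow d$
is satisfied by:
  {d: True, x: False}
  {x: False, d: False}
  {x: True, d: True}


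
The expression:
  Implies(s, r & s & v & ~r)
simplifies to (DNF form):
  ~s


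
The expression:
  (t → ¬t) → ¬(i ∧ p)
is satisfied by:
  {t: True, p: False, i: False}
  {p: False, i: False, t: False}
  {i: True, t: True, p: False}
  {i: True, p: False, t: False}
  {t: True, p: True, i: False}
  {p: True, t: False, i: False}
  {i: True, p: True, t: True}


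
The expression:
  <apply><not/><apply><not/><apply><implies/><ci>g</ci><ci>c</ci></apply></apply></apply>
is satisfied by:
  {c: True, g: False}
  {g: False, c: False}
  {g: True, c: True}


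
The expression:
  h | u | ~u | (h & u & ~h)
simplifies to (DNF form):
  True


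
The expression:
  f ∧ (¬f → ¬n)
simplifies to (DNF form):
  f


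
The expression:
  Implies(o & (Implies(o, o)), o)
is always true.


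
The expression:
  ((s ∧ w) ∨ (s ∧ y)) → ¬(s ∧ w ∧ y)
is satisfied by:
  {s: False, y: False, w: False}
  {w: True, s: False, y: False}
  {y: True, s: False, w: False}
  {w: True, y: True, s: False}
  {s: True, w: False, y: False}
  {w: True, s: True, y: False}
  {y: True, s: True, w: False}


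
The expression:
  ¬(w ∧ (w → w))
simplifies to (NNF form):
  ¬w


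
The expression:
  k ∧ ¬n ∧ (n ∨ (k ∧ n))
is never true.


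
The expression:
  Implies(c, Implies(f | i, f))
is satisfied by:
  {f: True, c: False, i: False}
  {f: False, c: False, i: False}
  {i: True, f: True, c: False}
  {i: True, f: False, c: False}
  {c: True, f: True, i: False}
  {c: True, f: False, i: False}
  {c: True, i: True, f: True}


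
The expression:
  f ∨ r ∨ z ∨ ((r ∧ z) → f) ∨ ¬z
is always true.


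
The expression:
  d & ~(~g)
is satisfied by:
  {d: True, g: True}


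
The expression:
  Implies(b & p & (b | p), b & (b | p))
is always true.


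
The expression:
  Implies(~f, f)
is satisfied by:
  {f: True}


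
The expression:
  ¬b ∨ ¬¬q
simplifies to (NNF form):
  q ∨ ¬b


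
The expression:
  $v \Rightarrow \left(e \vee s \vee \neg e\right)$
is always true.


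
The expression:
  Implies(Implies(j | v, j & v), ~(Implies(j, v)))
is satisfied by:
  {j: True, v: False}
  {v: True, j: False}


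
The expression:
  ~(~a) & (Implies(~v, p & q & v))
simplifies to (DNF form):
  a & v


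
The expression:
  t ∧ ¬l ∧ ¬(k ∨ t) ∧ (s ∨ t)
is never true.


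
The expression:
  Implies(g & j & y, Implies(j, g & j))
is always true.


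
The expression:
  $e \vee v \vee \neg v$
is always true.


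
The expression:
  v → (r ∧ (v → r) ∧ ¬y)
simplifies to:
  (r ∧ ¬y) ∨ ¬v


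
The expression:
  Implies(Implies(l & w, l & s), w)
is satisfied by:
  {w: True}


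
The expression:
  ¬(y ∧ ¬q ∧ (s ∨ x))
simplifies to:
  q ∨ (¬s ∧ ¬x) ∨ ¬y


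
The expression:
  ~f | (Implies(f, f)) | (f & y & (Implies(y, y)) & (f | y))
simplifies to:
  True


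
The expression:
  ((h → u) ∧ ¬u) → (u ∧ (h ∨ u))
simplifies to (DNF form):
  h ∨ u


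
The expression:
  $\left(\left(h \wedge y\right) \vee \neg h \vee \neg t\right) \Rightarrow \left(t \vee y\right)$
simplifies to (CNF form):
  $t \vee y$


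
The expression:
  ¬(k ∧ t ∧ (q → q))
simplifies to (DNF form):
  ¬k ∨ ¬t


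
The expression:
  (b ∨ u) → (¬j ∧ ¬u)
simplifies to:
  ¬u ∧ (¬b ∨ ¬j)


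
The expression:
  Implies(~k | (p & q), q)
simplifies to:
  k | q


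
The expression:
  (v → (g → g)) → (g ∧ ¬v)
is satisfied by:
  {g: True, v: False}


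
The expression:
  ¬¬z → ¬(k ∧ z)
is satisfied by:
  {k: False, z: False}
  {z: True, k: False}
  {k: True, z: False}


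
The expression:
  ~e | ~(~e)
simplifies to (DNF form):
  True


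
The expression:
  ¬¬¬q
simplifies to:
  ¬q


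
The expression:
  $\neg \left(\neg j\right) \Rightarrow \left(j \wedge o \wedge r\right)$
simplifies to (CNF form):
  $\left(o \vee \neg j\right) \wedge \left(r \vee \neg j\right)$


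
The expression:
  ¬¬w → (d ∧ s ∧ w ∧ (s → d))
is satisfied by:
  {d: True, s: True, w: False}
  {d: True, s: False, w: False}
  {s: True, d: False, w: False}
  {d: False, s: False, w: False}
  {d: True, w: True, s: True}


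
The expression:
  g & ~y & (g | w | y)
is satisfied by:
  {g: True, y: False}


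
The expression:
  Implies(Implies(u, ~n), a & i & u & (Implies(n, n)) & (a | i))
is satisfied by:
  {i: True, n: True, u: True, a: True}
  {i: True, n: True, u: True, a: False}
  {n: True, u: True, a: True, i: False}
  {n: True, u: True, a: False, i: False}
  {i: True, u: True, a: True, n: False}


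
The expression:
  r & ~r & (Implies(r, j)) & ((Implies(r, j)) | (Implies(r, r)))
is never true.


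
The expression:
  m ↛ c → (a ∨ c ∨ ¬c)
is always true.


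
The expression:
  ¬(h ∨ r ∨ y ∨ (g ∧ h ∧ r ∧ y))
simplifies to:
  ¬h ∧ ¬r ∧ ¬y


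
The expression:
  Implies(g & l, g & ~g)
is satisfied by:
  {l: False, g: False}
  {g: True, l: False}
  {l: True, g: False}


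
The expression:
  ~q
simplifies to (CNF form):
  ~q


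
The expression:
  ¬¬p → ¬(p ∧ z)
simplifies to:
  ¬p ∨ ¬z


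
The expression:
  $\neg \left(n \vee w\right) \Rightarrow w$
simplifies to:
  $n \vee w$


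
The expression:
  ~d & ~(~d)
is never true.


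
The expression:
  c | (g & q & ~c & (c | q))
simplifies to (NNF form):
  c | (g & q)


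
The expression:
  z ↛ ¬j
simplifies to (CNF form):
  j ∧ z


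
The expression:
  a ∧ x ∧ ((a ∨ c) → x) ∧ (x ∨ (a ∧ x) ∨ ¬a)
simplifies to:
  a ∧ x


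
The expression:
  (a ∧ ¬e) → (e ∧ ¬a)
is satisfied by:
  {e: True, a: False}
  {a: False, e: False}
  {a: True, e: True}


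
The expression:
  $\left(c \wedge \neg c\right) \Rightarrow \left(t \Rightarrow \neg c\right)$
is always true.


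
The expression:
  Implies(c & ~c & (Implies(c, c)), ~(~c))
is always true.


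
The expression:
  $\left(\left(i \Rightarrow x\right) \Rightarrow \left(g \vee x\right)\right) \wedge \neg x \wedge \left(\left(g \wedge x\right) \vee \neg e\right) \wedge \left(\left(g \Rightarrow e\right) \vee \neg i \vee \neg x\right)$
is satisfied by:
  {i: True, g: True, x: False, e: False}
  {i: True, x: False, e: False, g: False}
  {g: True, x: False, e: False, i: False}


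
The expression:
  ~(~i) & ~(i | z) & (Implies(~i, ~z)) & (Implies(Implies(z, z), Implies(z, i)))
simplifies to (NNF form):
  False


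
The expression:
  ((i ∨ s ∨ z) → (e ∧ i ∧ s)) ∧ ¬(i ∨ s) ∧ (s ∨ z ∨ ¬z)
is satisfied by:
  {i: False, z: False, s: False}


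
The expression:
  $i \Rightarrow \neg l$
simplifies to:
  $\neg i \vee \neg l$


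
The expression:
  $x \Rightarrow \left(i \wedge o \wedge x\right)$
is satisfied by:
  {o: True, i: True, x: False}
  {o: True, i: False, x: False}
  {i: True, o: False, x: False}
  {o: False, i: False, x: False}
  {x: True, o: True, i: True}


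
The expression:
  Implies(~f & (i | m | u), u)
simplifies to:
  f | u | (~i & ~m)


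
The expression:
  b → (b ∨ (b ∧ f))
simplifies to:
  True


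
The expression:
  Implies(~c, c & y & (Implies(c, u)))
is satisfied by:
  {c: True}


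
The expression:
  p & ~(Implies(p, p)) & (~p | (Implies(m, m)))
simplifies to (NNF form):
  False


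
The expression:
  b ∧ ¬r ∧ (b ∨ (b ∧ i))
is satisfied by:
  {b: True, r: False}


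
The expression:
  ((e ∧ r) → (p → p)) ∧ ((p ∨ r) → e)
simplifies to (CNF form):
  (e ∨ ¬p) ∧ (e ∨ ¬r)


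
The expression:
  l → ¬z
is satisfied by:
  {l: False, z: False}
  {z: True, l: False}
  {l: True, z: False}


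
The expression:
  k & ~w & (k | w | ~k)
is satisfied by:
  {k: True, w: False}


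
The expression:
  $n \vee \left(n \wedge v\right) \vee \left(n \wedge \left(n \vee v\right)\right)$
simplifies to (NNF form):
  $n$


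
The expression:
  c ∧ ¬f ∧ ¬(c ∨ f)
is never true.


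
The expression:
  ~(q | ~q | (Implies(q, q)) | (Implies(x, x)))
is never true.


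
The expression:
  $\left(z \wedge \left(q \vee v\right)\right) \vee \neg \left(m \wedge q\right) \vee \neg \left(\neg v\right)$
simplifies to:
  $v \vee z \vee \neg m \vee \neg q$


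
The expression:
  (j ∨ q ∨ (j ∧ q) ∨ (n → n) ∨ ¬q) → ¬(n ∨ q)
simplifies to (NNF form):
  ¬n ∧ ¬q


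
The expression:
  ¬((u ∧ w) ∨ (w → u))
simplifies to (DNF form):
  w ∧ ¬u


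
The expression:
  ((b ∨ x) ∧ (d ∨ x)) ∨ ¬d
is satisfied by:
  {b: True, x: True, d: False}
  {b: True, x: False, d: False}
  {x: True, b: False, d: False}
  {b: False, x: False, d: False}
  {b: True, d: True, x: True}
  {b: True, d: True, x: False}
  {d: True, x: True, b: False}


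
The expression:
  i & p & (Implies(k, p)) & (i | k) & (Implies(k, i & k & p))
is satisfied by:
  {i: True, p: True}


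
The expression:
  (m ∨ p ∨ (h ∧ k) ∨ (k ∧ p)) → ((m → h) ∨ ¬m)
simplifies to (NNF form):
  h ∨ ¬m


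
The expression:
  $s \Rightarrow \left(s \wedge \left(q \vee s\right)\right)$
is always true.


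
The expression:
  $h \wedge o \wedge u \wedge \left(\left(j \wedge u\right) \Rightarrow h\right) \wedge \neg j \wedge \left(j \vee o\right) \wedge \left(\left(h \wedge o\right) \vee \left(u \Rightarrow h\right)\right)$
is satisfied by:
  {h: True, u: True, o: True, j: False}


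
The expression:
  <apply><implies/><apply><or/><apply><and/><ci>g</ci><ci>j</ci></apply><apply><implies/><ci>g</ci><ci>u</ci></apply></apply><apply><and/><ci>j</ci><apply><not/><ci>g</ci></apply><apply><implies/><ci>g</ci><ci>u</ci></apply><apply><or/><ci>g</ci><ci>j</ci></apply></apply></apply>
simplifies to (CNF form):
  <apply><and/><apply><or/><ci>g</ci><ci>j</ci></apply><apply><or/><ci>j</ci><apply><not/><ci>u</ci></apply></apply><apply><or/><apply><not/><ci>g</ci></apply><apply><not/><ci>j</ci></apply></apply></apply>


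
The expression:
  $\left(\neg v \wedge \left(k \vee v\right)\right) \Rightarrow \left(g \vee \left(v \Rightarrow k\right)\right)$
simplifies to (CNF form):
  $\text{True}$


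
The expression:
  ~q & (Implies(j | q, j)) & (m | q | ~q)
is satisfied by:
  {q: False}


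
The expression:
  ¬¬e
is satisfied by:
  {e: True}


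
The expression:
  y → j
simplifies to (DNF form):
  j ∨ ¬y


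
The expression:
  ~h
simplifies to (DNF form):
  ~h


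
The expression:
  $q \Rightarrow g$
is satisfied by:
  {g: True, q: False}
  {q: False, g: False}
  {q: True, g: True}


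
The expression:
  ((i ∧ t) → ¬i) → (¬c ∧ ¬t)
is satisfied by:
  {i: True, c: False, t: False}
  {c: False, t: False, i: False}
  {t: True, i: True, c: False}
  {t: True, c: True, i: True}


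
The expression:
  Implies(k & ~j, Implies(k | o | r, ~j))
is always true.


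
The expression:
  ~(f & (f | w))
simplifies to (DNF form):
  ~f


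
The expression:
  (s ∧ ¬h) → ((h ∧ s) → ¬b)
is always true.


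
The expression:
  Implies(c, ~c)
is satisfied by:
  {c: False}


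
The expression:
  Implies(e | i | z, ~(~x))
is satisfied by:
  {x: True, e: False, i: False, z: False}
  {x: True, z: True, e: False, i: False}
  {x: True, i: True, e: False, z: False}
  {x: True, z: True, i: True, e: False}
  {x: True, e: True, i: False, z: False}
  {x: True, z: True, e: True, i: False}
  {x: True, i: True, e: True, z: False}
  {x: True, z: True, i: True, e: True}
  {z: False, e: False, i: False, x: False}


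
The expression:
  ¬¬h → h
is always true.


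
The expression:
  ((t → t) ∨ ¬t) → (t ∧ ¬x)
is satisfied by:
  {t: True, x: False}


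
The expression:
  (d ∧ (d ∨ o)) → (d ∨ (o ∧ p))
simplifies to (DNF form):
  True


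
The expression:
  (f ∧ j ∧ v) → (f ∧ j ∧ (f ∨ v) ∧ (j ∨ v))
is always true.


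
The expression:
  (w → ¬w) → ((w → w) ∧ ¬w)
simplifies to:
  True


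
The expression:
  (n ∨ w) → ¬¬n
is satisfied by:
  {n: True, w: False}
  {w: False, n: False}
  {w: True, n: True}


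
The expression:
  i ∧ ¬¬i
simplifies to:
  i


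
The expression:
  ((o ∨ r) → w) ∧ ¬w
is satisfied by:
  {o: False, r: False, w: False}


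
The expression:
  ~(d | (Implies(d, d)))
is never true.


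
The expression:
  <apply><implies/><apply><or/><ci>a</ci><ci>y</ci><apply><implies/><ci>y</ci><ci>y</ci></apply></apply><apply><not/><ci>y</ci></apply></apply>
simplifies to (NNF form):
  <apply><not/><ci>y</ci></apply>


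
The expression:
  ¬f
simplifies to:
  ¬f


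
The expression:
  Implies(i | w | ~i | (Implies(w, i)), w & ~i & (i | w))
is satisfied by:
  {w: True, i: False}


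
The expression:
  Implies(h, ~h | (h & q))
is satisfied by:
  {q: True, h: False}
  {h: False, q: False}
  {h: True, q: True}


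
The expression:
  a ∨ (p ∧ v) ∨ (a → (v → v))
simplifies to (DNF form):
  True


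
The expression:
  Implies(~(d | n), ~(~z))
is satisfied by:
  {n: True, d: True, z: True}
  {n: True, d: True, z: False}
  {n: True, z: True, d: False}
  {n: True, z: False, d: False}
  {d: True, z: True, n: False}
  {d: True, z: False, n: False}
  {z: True, d: False, n: False}


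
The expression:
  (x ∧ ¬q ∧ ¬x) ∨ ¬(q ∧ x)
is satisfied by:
  {q: False, x: False}
  {x: True, q: False}
  {q: True, x: False}


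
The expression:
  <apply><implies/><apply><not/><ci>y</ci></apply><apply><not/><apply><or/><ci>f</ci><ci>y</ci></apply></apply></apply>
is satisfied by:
  {y: True, f: False}
  {f: False, y: False}
  {f: True, y: True}


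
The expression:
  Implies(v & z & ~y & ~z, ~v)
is always true.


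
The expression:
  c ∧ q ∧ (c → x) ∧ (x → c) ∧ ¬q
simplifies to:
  False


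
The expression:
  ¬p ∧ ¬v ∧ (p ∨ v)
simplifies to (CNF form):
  False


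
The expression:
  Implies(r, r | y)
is always true.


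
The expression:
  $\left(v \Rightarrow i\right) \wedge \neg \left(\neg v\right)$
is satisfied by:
  {i: True, v: True}


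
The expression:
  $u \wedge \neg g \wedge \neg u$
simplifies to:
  $\text{False}$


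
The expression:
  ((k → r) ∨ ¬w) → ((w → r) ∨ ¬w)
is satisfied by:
  {r: True, k: True, w: False}
  {r: True, w: False, k: False}
  {k: True, w: False, r: False}
  {k: False, w: False, r: False}
  {r: True, k: True, w: True}
  {r: True, w: True, k: False}
  {k: True, w: True, r: False}


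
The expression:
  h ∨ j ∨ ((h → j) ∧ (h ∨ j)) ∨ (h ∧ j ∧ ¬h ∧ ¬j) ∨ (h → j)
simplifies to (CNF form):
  True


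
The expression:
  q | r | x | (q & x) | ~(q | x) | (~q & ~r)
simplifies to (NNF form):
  True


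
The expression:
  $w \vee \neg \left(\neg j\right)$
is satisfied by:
  {w: True, j: True}
  {w: True, j: False}
  {j: True, w: False}


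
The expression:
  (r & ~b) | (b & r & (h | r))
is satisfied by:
  {r: True}


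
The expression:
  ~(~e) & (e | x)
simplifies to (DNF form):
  e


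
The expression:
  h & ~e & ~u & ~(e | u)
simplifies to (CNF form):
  h & ~e & ~u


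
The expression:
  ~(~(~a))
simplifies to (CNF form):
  ~a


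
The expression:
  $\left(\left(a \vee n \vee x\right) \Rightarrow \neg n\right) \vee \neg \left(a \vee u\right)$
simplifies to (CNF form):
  $\left(\neg a \vee \neg n\right) \wedge \left(\neg n \vee \neg u\right)$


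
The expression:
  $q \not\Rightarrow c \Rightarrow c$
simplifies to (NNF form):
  $c \vee \neg q$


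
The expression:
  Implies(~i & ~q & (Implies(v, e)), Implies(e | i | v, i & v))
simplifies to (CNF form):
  i | q | ~e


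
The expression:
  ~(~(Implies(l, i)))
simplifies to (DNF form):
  i | ~l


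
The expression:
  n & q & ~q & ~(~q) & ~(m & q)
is never true.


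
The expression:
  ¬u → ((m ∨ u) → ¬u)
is always true.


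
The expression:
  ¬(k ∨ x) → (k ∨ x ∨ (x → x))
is always true.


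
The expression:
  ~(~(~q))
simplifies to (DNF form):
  ~q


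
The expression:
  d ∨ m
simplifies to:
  d ∨ m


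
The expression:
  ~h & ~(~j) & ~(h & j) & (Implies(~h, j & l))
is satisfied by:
  {j: True, l: True, h: False}


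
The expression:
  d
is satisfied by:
  {d: True}


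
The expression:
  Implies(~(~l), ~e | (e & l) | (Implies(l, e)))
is always true.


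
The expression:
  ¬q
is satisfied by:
  {q: False}


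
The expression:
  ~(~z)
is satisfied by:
  {z: True}


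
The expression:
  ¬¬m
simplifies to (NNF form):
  m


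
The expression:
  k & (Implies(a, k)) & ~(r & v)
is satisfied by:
  {k: True, v: False, r: False}
  {r: True, k: True, v: False}
  {v: True, k: True, r: False}


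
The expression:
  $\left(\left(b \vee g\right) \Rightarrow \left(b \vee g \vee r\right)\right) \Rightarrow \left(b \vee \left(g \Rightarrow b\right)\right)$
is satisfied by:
  {b: True, g: False}
  {g: False, b: False}
  {g: True, b: True}


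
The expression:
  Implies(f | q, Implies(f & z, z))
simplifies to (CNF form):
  True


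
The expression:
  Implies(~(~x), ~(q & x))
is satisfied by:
  {q: False, x: False}
  {x: True, q: False}
  {q: True, x: False}


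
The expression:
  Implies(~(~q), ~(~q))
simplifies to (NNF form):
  True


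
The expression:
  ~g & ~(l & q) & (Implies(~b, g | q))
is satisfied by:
  {b: True, g: False, l: False, q: False}
  {q: True, b: True, g: False, l: False}
  {q: True, g: False, b: False, l: False}
  {l: True, b: True, g: False, q: False}


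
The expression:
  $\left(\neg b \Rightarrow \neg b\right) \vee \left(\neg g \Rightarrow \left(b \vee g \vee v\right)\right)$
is always true.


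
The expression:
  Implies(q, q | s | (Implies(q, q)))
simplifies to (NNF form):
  True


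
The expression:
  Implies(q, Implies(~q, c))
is always true.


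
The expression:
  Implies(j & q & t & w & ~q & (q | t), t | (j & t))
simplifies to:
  True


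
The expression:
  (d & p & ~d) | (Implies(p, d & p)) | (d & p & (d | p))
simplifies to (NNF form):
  d | ~p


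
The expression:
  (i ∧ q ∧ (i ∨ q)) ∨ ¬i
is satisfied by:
  {q: True, i: False}
  {i: False, q: False}
  {i: True, q: True}


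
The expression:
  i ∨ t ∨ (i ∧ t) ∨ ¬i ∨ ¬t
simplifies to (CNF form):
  True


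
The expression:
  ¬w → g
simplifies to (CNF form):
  g ∨ w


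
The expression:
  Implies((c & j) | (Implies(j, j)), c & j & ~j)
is never true.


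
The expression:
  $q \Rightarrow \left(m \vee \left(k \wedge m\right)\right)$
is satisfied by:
  {m: True, q: False}
  {q: False, m: False}
  {q: True, m: True}


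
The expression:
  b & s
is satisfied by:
  {b: True, s: True}


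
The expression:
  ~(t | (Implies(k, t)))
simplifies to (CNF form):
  k & ~t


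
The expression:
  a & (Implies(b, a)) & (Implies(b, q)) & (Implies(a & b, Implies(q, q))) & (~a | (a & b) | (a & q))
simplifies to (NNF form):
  a & q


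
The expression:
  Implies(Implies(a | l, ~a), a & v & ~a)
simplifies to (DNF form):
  a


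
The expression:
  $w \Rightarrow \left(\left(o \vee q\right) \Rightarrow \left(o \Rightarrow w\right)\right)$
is always true.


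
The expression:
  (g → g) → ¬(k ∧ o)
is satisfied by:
  {k: False, o: False}
  {o: True, k: False}
  {k: True, o: False}


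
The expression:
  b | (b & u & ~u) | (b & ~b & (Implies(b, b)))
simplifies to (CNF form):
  b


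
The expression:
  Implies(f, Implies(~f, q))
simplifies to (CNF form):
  True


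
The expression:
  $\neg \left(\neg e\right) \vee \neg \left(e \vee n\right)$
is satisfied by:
  {e: True, n: False}
  {n: False, e: False}
  {n: True, e: True}


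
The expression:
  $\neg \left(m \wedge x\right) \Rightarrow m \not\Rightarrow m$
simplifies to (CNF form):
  $m \wedge x$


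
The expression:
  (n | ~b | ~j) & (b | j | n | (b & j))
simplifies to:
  n | (b & ~j) | (j & ~b)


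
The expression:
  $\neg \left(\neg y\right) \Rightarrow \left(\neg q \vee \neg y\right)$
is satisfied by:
  {q: False, y: False}
  {y: True, q: False}
  {q: True, y: False}


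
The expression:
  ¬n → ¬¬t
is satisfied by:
  {n: True, t: True}
  {n: True, t: False}
  {t: True, n: False}


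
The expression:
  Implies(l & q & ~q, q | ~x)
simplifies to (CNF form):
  True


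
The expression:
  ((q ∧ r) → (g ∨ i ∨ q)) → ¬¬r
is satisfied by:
  {r: True}


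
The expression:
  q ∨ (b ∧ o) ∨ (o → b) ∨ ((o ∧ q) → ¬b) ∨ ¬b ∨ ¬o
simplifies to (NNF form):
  True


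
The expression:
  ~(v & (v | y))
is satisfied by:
  {v: False}


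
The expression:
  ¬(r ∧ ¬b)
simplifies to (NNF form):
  b ∨ ¬r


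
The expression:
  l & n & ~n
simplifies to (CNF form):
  False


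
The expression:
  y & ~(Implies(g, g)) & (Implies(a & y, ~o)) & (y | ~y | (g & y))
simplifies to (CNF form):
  False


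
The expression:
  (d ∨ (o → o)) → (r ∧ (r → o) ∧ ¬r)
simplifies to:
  False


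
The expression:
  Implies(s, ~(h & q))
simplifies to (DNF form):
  ~h | ~q | ~s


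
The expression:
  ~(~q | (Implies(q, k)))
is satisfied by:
  {q: True, k: False}


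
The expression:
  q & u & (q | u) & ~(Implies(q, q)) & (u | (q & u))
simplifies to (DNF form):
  False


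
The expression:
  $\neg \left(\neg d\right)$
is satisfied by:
  {d: True}


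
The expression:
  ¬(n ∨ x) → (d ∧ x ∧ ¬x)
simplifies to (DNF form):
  n ∨ x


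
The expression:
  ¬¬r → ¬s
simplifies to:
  ¬r ∨ ¬s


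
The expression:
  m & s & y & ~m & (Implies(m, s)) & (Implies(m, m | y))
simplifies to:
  False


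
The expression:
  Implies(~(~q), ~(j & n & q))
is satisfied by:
  {q: False, n: False, j: False}
  {j: True, q: False, n: False}
  {n: True, q: False, j: False}
  {j: True, n: True, q: False}
  {q: True, j: False, n: False}
  {j: True, q: True, n: False}
  {n: True, q: True, j: False}


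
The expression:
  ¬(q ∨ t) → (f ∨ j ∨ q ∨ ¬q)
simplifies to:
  True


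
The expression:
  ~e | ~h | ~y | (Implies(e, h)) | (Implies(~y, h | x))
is always true.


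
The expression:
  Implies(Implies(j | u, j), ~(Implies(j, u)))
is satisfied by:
  {u: True, j: False}
  {j: True, u: False}


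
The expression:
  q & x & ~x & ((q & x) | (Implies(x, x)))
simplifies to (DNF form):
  False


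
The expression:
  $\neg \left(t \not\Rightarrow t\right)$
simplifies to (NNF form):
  $\text{True}$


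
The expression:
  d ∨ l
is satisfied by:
  {d: True, l: True}
  {d: True, l: False}
  {l: True, d: False}


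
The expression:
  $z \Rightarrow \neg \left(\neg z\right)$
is always true.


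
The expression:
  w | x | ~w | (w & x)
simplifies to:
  True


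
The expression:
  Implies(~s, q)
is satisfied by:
  {q: True, s: True}
  {q: True, s: False}
  {s: True, q: False}


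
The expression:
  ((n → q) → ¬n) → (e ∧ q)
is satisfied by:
  {n: True, e: True, q: True}
  {n: True, q: True, e: False}
  {e: True, q: True, n: False}


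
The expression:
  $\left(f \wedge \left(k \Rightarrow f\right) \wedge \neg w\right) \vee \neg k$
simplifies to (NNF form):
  $\left(f \wedge \neg w\right) \vee \neg k$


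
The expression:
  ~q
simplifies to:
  ~q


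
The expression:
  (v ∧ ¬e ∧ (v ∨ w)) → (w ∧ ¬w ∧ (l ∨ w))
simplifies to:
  e ∨ ¬v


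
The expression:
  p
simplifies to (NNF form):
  p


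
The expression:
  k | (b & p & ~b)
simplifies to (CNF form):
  k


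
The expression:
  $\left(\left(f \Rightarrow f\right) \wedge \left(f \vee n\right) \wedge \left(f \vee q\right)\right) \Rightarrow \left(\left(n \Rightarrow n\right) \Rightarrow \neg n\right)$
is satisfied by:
  {q: False, n: False, f: False}
  {f: True, q: False, n: False}
  {q: True, f: False, n: False}
  {f: True, q: True, n: False}
  {n: True, f: False, q: False}


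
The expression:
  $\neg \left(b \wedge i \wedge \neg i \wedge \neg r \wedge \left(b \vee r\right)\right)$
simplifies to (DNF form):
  $\text{True}$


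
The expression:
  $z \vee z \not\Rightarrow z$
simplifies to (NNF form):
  $z$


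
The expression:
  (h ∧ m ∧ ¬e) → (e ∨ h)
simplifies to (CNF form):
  True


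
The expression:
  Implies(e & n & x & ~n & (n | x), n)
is always true.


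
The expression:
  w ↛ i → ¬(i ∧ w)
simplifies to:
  True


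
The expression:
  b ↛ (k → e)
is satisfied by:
  {b: True, k: True, e: False}


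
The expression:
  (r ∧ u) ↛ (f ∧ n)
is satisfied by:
  {r: True, u: True, n: False, f: False}
  {r: True, f: True, u: True, n: False}
  {r: True, n: True, u: True, f: False}


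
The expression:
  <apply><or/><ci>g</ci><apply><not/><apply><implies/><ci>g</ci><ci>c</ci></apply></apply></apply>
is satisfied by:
  {g: True}


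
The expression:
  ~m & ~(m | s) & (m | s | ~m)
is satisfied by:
  {s: False, m: False}


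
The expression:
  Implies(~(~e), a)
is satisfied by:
  {a: True, e: False}
  {e: False, a: False}
  {e: True, a: True}


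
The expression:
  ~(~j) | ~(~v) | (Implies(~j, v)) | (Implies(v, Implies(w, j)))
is always true.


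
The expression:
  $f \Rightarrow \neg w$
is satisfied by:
  {w: False, f: False}
  {f: True, w: False}
  {w: True, f: False}


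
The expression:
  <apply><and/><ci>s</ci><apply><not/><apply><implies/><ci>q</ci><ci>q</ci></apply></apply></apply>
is never true.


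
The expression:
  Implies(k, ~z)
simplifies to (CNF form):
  ~k | ~z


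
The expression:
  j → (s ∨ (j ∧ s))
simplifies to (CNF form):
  s ∨ ¬j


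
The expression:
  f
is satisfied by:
  {f: True}


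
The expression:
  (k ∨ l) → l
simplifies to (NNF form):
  l ∨ ¬k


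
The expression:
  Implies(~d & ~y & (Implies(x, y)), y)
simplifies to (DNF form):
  d | x | y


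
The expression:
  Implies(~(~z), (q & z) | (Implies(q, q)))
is always true.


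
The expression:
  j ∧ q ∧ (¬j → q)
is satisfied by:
  {j: True, q: True}


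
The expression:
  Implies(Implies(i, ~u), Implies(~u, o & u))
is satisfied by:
  {u: True}


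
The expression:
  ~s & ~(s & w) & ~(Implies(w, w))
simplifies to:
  False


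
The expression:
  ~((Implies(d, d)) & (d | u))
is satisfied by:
  {u: False, d: False}


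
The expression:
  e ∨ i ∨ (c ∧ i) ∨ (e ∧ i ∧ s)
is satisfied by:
  {i: True, e: True}
  {i: True, e: False}
  {e: True, i: False}


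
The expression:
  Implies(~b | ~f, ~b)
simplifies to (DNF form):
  f | ~b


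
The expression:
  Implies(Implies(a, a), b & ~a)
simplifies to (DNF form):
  b & ~a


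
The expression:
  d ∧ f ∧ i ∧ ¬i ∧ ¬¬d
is never true.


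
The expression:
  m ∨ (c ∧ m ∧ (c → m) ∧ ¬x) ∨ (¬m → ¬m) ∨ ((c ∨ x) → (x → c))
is always true.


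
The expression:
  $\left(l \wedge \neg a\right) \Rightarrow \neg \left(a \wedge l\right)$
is always true.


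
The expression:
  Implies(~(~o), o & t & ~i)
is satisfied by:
  {t: True, i: False, o: False}
  {i: False, o: False, t: False}
  {t: True, i: True, o: False}
  {i: True, t: False, o: False}
  {o: True, t: True, i: False}


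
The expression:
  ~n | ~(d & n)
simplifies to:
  ~d | ~n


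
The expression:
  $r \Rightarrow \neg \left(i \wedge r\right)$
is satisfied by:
  {i: False, r: False}
  {r: True, i: False}
  {i: True, r: False}


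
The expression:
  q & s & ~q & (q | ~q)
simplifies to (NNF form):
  False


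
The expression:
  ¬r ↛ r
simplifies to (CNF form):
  ¬r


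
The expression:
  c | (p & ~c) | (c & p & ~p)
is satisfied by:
  {c: True, p: True}
  {c: True, p: False}
  {p: True, c: False}


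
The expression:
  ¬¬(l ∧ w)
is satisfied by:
  {w: True, l: True}


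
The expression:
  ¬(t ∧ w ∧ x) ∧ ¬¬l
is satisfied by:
  {l: True, w: False, t: False, x: False}
  {x: True, l: True, w: False, t: False}
  {t: True, l: True, w: False, x: False}
  {x: True, t: True, l: True, w: False}
  {w: True, l: True, x: False, t: False}
  {x: True, w: True, l: True, t: False}
  {t: True, w: True, l: True, x: False}


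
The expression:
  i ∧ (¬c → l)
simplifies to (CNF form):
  i ∧ (c ∨ l)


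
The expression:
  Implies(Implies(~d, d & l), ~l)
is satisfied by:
  {l: False, d: False}
  {d: True, l: False}
  {l: True, d: False}


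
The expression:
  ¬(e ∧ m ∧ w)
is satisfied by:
  {w: False, m: False, e: False}
  {e: True, w: False, m: False}
  {m: True, w: False, e: False}
  {e: True, m: True, w: False}
  {w: True, e: False, m: False}
  {e: True, w: True, m: False}
  {m: True, w: True, e: False}


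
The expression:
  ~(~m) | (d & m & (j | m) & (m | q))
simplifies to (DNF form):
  m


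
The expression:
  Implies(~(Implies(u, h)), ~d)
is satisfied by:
  {h: True, u: False, d: False}
  {u: False, d: False, h: False}
  {d: True, h: True, u: False}
  {d: True, u: False, h: False}
  {h: True, u: True, d: False}
  {u: True, h: False, d: False}
  {d: True, u: True, h: True}


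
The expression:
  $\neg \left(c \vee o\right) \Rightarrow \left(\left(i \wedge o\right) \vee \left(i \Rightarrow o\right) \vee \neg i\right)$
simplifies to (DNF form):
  $c \vee o \vee \neg i$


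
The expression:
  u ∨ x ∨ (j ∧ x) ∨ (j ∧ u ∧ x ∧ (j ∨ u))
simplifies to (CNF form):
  u ∨ x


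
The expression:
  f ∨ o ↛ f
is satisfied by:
  {o: True, f: True}
  {o: True, f: False}
  {f: True, o: False}


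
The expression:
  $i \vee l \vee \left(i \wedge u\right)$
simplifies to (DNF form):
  $i \vee l$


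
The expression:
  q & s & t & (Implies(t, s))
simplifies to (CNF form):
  q & s & t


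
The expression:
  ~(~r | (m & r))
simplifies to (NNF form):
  r & ~m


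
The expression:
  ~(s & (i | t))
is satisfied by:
  {t: False, s: False, i: False}
  {i: True, t: False, s: False}
  {t: True, i: False, s: False}
  {i: True, t: True, s: False}
  {s: True, i: False, t: False}


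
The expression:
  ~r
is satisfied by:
  {r: False}


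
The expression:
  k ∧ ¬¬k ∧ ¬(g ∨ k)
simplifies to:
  False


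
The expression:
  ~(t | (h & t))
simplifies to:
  ~t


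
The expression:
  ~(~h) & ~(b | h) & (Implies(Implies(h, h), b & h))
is never true.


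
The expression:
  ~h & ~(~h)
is never true.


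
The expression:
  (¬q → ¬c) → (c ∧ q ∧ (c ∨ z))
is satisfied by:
  {c: True}


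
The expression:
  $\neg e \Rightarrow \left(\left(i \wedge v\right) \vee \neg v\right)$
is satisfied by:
  {i: True, e: True, v: False}
  {i: True, v: False, e: False}
  {e: True, v: False, i: False}
  {e: False, v: False, i: False}
  {i: True, e: True, v: True}
  {i: True, v: True, e: False}
  {e: True, v: True, i: False}


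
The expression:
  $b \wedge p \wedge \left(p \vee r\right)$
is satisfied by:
  {p: True, b: True}


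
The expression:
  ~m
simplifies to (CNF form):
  ~m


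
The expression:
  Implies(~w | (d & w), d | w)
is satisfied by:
  {d: True, w: True}
  {d: True, w: False}
  {w: True, d: False}


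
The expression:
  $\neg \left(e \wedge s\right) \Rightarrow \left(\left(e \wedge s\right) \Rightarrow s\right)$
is always true.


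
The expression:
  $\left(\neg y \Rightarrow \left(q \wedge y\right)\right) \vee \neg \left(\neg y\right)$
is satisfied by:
  {y: True}
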